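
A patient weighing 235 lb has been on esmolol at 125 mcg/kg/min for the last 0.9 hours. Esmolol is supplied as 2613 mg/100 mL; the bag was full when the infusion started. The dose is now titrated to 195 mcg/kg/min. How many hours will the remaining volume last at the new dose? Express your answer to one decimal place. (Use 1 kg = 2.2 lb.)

1.5 hours

Initial rate:
Weight = 235 lb ÷ 2.2 lb/kg = 106.8182 kg
Dose = 125 mcg/kg/min × 106.8182 kg = 13352.27 mcg/min
13352.27 mcg/min × 60 min/hr = 801136.4 mcg/hr
Concentration = 2613 mg ÷ 100 mL = 26.13 mg/mL = 26130 mcg/mL
Rate = 801136.4 mcg/hr ÷ 26130 mcg/mL = 30.65964 mL/hr
Volume infused so far = 30.65964 mL/hr × 0.9 hr = 27.59367 mL
Volume remaining = 100 − 27.59367 = 72.40633 mL
New rate:
Dose = 195 mcg/kg/min × 106.8182 kg = 20829.55 mcg/min
20829.55 mcg/min × 60 min/hr = 1249773 mcg/hr
Rate = 1249773 mcg/hr ÷ 26130 mcg/mL = 47.82904 mL/hr
Time remaining = 72.40633 mL ÷ 47.82904 mL/hr = 1.513857 hr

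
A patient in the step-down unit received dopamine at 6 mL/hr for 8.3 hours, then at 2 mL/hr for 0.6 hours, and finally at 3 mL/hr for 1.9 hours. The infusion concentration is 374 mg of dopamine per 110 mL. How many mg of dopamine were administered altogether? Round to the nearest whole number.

193 mg

Concentration = 374 mg ÷ 110 mL = 3.4 mg/mL
Stage 1: 6 mL/hr × 8.3 hr = 49.8 mL → 49.8 mL × 3.4 mg/mL = 169.32 mg
Stage 2: 2 mL/hr × 0.6 hr = 1.2 mL → 1.2 mL × 3.4 mg/mL = 4.08 mg
Stage 3: 3 mL/hr × 1.9 hr = 5.7 mL → 5.7 mL × 3.4 mg/mL = 19.38 mg
Total = 169.32 + 4.08 + 19.38 = 192.78 mg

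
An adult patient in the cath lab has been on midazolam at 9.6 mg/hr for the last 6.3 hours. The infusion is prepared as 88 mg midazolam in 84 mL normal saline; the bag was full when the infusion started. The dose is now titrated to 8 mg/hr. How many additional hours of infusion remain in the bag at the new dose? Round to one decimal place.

3.4 hours

Initial rate:
Concentration = 88 mg ÷ 84 mL = 1.047619 mg/mL
Rate = 9.6 mg/hr ÷ 1.047619 mg/mL = 9.163636 mL/hr
Volume infused so far = 9.163636 mL/hr × 6.3 hr = 57.73091 mL
Volume remaining = 84 − 57.73091 = 26.26909 mL
New rate:
Rate = 8 mg/hr ÷ 1.047619 mg/mL = 7.636364 mL/hr
Time remaining = 26.26909 mL ÷ 7.636364 mL/hr = 3.44 hr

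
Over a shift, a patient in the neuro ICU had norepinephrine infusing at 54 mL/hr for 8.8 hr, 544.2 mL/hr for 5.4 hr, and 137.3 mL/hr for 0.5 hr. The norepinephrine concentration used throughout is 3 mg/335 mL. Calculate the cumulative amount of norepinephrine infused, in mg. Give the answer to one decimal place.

31.2 mg

Concentration = 3 mg ÷ 335 mL = 0.008955224 mg/mL
Stage 1: 54 mL/hr × 8.8 hr = 475.2 mL → 475.2 mL × 0.008955224 mg/mL = 4.255522 mg
Stage 2: 544.2 mL/hr × 5.4 hr = 2938.68 mL → 2938.68 mL × 0.008955224 mg/mL = 26.31654 mg
Stage 3: 137.3 mL/hr × 0.5 hr = 68.65 mL → 68.65 mL × 0.008955224 mg/mL = 0.6147761 mg
Total = 4.255522 + 26.31654 + 0.6147761 = 31.18684 mg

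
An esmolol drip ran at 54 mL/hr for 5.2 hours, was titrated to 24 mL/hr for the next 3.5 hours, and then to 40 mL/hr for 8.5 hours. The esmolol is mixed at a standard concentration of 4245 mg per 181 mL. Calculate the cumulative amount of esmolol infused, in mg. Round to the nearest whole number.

Concentration = 4245 mg ÷ 181 mL = 23.45304 mg/mL
Stage 1: 54 mL/hr × 5.2 hr = 280.8 mL → 280.8 mL × 23.45304 mg/mL = 6585.613 mg
Stage 2: 24 mL/hr × 3.5 hr = 84 mL → 84 mL × 23.45304 mg/mL = 1970.055 mg
Stage 3: 40 mL/hr × 8.5 hr = 340 mL → 340 mL × 23.45304 mg/mL = 7974.033 mg
Total = 6585.613 + 1970.055 + 7974.033 = 16529.7 mg

16530 mg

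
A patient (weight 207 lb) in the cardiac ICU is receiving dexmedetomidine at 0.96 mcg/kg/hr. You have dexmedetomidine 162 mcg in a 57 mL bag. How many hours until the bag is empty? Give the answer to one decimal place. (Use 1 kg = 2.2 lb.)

Weight = 207 lb ÷ 2.2 lb/kg = 94.09091 kg
Dose = 0.96 mcg/kg/hr × 94.09091 kg = 90.32727 mcg/hr
Concentration = 162 mcg ÷ 57 mL = 2.842105 mcg/mL
Rate = 90.32727 mcg/hr ÷ 2.842105 mcg/mL = 31.78182 mL/hr
Duration = 57 mL ÷ 31.78182 mL/hr = 1.793478 hr

1.8 hours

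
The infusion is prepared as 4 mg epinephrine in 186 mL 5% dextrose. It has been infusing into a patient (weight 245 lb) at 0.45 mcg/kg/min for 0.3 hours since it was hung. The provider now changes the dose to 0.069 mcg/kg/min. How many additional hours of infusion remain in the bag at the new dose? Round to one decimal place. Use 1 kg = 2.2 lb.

Initial rate:
Weight = 245 lb ÷ 2.2 lb/kg = 111.3636 kg
Dose = 0.45 mcg/kg/min × 111.3636 kg = 50.11364 mcg/min
50.11364 mcg/min × 60 min/hr = 3006.818 mcg/hr
Concentration = 4 mg ÷ 186 mL = 0.02150538 mg/mL = 21.50538 mcg/mL
Rate = 3006.818 mcg/hr ÷ 21.50538 mcg/mL = 139.817 mL/hr
Volume infused so far = 139.817 mL/hr × 0.3 hr = 41.94511 mL
Volume remaining = 186 − 41.94511 = 144.0549 mL
New rate:
Dose = 0.069 mcg/kg/min × 111.3636 kg = 7.684091 mcg/min
7.684091 mcg/min × 60 min/hr = 461.0455 mcg/hr
Rate = 461.0455 mcg/hr ÷ 21.50538 mcg/mL = 21.43861 mL/hr
Time remaining = 144.0549 mL ÷ 21.43861 mL/hr = 6.719412 hr

6.7 hours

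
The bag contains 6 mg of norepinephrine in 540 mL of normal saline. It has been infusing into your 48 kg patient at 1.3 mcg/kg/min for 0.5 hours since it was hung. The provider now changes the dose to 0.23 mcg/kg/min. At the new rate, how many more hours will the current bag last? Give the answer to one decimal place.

Initial rate:
Dose = 1.3 mcg/kg/min × 48 kg = 62.4 mcg/min
62.4 mcg/min × 60 min/hr = 3744 mcg/hr
Concentration = 6 mg ÷ 540 mL = 0.01111111 mg/mL = 11.11111 mcg/mL
Rate = 3744 mcg/hr ÷ 11.11111 mcg/mL = 336.96 mL/hr
Volume infused so far = 336.96 mL/hr × 0.5 hr = 168.48 mL
Volume remaining = 540 − 168.48 = 371.52 mL
New rate:
Dose = 0.23 mcg/kg/min × 48 kg = 11.04 mcg/min
11.04 mcg/min × 60 min/hr = 662.4 mcg/hr
Rate = 662.4 mcg/hr ÷ 11.11111 mcg/mL = 59.616 mL/hr
Time remaining = 371.52 mL ÷ 59.616 mL/hr = 6.231884 hr

6.2 hours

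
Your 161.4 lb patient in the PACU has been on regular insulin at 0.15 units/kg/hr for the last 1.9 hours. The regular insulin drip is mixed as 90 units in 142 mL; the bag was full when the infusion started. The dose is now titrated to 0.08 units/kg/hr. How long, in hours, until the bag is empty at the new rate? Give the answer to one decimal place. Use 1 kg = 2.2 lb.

Initial rate:
Weight = 161.4 lb ÷ 2.2 lb/kg = 73.36364 kg
Dose = 0.15 units/kg/hr × 73.36364 kg = 11.00455 units/hr
Concentration = 90 units ÷ 142 mL = 0.6338028 units/mL
Rate = 11.00455 units/hr ÷ 0.6338028 units/mL = 17.36273 mL/hr
Volume infused so far = 17.36273 mL/hr × 1.9 hr = 32.98918 mL
Volume remaining = 142 − 32.98918 = 109.0108 mL
New rate:
Dose = 0.08 units/kg/hr × 73.36364 kg = 5.869091 units/hr
Rate = 5.869091 units/hr ÷ 0.6338028 units/mL = 9.260121 mL/hr
Time remaining = 109.0108 mL ÷ 9.260121 mL/hr = 11.77207 hr

11.8 hours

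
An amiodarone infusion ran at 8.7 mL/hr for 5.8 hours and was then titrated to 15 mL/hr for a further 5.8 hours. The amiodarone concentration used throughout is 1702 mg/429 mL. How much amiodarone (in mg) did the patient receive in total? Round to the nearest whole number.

545 mg

Concentration = 1702 mg ÷ 429 mL = 3.967366 mg/mL
Stage 1: 8.7 mL/hr × 5.8 hr = 50.46 mL → 50.46 mL × 3.967366 mg/mL = 200.1933 mg
Stage 2: 15 mL/hr × 5.8 hr = 87 mL → 87 mL × 3.967366 mg/mL = 345.1608 mg
Total = 200.1933 + 345.1608 = 545.3541 mg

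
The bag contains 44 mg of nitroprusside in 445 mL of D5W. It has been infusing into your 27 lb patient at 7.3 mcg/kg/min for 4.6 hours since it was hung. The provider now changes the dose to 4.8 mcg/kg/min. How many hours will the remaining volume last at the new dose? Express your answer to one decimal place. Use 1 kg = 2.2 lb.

5.5 hours

Initial rate:
Weight = 27 lb ÷ 2.2 lb/kg = 12.27273 kg
Dose = 7.3 mcg/kg/min × 12.27273 kg = 89.59091 mcg/min
89.59091 mcg/min × 60 min/hr = 5375.455 mcg/hr
Concentration = 44 mg ÷ 445 mL = 0.0988764 mg/mL = 98.8764 mcg/mL
Rate = 5375.455 mcg/hr ÷ 98.8764 mcg/mL = 54.36539 mL/hr
Volume infused so far = 54.36539 mL/hr × 4.6 hr = 250.0808 mL
Volume remaining = 445 − 250.0808 = 194.9192 mL
New rate:
Dose = 4.8 mcg/kg/min × 12.27273 kg = 58.90909 mcg/min
58.90909 mcg/min × 60 min/hr = 3534.545 mcg/hr
Rate = 3534.545 mcg/hr ÷ 98.8764 mcg/mL = 35.74711 mL/hr
Time remaining = 194.9192 mL ÷ 35.74711 mL/hr = 5.452726 hr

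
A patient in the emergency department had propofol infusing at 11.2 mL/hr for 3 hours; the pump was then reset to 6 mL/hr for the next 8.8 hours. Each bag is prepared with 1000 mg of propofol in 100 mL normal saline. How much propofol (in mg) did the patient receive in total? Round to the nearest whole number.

864 mg

Concentration = 1000 mg ÷ 100 mL = 10 mg/mL
Stage 1: 11.2 mL/hr × 3 hr = 33.6 mL → 33.6 mL × 10 mg/mL = 336 mg
Stage 2: 6 mL/hr × 8.8 hr = 52.8 mL → 52.8 mL × 10 mg/mL = 528 mg
Total = 336 + 528 = 864 mg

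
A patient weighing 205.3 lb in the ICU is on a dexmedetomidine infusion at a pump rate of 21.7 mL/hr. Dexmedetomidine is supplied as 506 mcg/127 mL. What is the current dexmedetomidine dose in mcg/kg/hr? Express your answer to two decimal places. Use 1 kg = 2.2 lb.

Weight = 205.3 lb ÷ 2.2 lb/kg = 93.31818 kg
Concentration = 506 mcg ÷ 127 mL = 3.984252 mcg/mL
Drug rate = 21.7 mL/hr × 3.984252 mcg/mL = 86.45827 mcg/hr
86.45827 mcg/hr ÷ 93.31818 kg = 0.926489 mcg/kg/hr

0.93 mcg/kg/hr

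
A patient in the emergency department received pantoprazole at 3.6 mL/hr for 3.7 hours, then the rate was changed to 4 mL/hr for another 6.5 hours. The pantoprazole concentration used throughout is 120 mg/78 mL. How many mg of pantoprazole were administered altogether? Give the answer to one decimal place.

60.5 mg

Concentration = 120 mg ÷ 78 mL = 1.538462 mg/mL
Stage 1: 3.6 mL/hr × 3.7 hr = 13.32 mL → 13.32 mL × 1.538462 mg/mL = 20.49231 mg
Stage 2: 4 mL/hr × 6.5 hr = 26 mL → 26 mL × 1.538462 mg/mL = 40 mg
Total = 20.49231 + 40 = 60.49231 mg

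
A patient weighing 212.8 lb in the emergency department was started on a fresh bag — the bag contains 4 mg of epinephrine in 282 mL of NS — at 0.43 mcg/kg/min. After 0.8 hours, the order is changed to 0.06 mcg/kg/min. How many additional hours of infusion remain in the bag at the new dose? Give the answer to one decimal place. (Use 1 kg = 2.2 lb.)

5.8 hours

Initial rate:
Weight = 212.8 lb ÷ 2.2 lb/kg = 96.72727 kg
Dose = 0.43 mcg/kg/min × 96.72727 kg = 41.59273 mcg/min
41.59273 mcg/min × 60 min/hr = 2495.564 mcg/hr
Concentration = 4 mg ÷ 282 mL = 0.0141844 mg/mL = 14.1844 mcg/mL
Rate = 2495.564 mcg/hr ÷ 14.1844 mcg/mL = 175.9372 mL/hr
Volume infused so far = 175.9372 mL/hr × 0.8 hr = 140.7498 mL
Volume remaining = 282 − 140.7498 = 141.2502 mL
New rate:
Dose = 0.06 mcg/kg/min × 96.72727 kg = 5.803636 mcg/min
5.803636 mcg/min × 60 min/hr = 348.2182 mcg/hr
Rate = 348.2182 mcg/hr ÷ 14.1844 mcg/mL = 24.54938 mL/hr
Time remaining = 141.2502 mL ÷ 24.54938 mL/hr = 5.753718 hr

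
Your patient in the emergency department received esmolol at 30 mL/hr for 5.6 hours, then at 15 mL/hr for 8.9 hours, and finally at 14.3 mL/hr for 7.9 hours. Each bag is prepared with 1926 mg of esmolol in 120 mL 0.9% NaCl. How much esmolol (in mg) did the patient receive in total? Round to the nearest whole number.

6652 mg

Concentration = 1926 mg ÷ 120 mL = 16.05 mg/mL
Stage 1: 30 mL/hr × 5.6 hr = 168 mL → 168 mL × 16.05 mg/mL = 2696.4 mg
Stage 2: 15 mL/hr × 8.9 hr = 133.5 mL → 133.5 mL × 16.05 mg/mL = 2142.675 mg
Stage 3: 14.3 mL/hr × 7.9 hr = 112.97 mL → 112.97 mL × 16.05 mg/mL = 1813.169 mg
Total = 2696.4 + 2142.675 + 1813.169 = 6652.244 mg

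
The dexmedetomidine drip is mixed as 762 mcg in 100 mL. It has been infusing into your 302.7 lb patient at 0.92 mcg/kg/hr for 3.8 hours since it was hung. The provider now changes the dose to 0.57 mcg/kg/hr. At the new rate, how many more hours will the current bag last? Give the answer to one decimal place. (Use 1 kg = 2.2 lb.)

Initial rate:
Weight = 302.7 lb ÷ 2.2 lb/kg = 137.5909 kg
Dose = 0.92 mcg/kg/hr × 137.5909 kg = 126.5836 mcg/hr
Concentration = 762 mcg ÷ 100 mL = 7.62 mcg/mL
Rate = 126.5836 mcg/hr ÷ 7.62 mcg/mL = 16.61203 mL/hr
Volume infused so far = 16.61203 mL/hr × 3.8 hr = 63.1257 mL
Volume remaining = 100 − 63.1257 = 36.8743 mL
New rate:
Dose = 0.57 mcg/kg/hr × 137.5909 kg = 78.42682 mcg/hr
Rate = 78.42682 mcg/hr ÷ 7.62 mcg/mL = 10.29223 mL/hr
Time remaining = 36.8743 mL ÷ 10.29223 mL/hr = 3.582731 hr

3.6 hours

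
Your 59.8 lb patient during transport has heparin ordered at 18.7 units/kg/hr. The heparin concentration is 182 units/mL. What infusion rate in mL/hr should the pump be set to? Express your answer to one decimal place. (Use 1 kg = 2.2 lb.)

Weight = 59.8 lb ÷ 2.2 lb/kg = 27.18182 kg
Dose = 18.7 units/kg/hr × 27.18182 kg = 508.3 units/hr
Rate = 508.3 units/hr ÷ 182 units/mL = 2.792857 mL/hr

2.8 mL/hr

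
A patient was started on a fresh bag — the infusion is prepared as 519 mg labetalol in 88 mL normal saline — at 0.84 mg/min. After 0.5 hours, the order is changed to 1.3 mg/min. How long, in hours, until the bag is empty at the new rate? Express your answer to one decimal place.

Initial rate:
0.84 mg/min × 60 min/hr = 50.4 mg/hr
Concentration = 519 mg ÷ 88 mL = 5.897727 mg/mL
Rate = 50.4 mg/hr ÷ 5.897727 mg/mL = 8.545665 mL/hr
Volume infused so far = 8.545665 mL/hr × 0.5 hr = 4.272832 mL
Volume remaining = 88 − 4.272832 = 83.72717 mL
New rate:
1.3 mg/min × 60 min/hr = 78 mg/hr
Rate = 78 mg/hr ÷ 5.897727 mg/mL = 13.22543 mL/hr
Time remaining = 83.72717 mL ÷ 13.22543 mL/hr = 6.330769 hr

6.3 hours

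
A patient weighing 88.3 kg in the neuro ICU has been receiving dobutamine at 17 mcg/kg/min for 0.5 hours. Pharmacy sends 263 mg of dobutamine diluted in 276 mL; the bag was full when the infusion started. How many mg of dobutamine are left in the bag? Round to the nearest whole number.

218 mg

Dose = 17 mcg/kg/min × 88.3 kg = 1501.1 mcg/min
1501.1 mcg/min × 60 min/hr = 90066 mcg/hr
Concentration = 263 mg ÷ 276 mL = 0.9528986 mg/mL = 952.8986 mcg/mL
Rate = 90066 mcg/hr ÷ 952.8986 mcg/mL = 94.51793 mL/hr
Volume infused = 94.51793 mL/hr × 0.5 hr = 47.25897 mL
Volume remaining = 276 − 47.25897 = 228.741 mL
Drug remaining = 228.741 mL × 952.8986 mcg/mL = 217967 mcg = 217.967 mg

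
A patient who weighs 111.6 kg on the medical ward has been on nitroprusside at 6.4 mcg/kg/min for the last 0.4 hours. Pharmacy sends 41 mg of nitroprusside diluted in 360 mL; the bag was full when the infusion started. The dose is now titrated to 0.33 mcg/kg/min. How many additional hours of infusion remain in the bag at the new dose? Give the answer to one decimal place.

Initial rate:
Dose = 6.4 mcg/kg/min × 111.6 kg = 714.24 mcg/min
714.24 mcg/min × 60 min/hr = 42854.4 mcg/hr
Concentration = 41 mg ÷ 360 mL = 0.1138889 mg/mL = 113.8889 mcg/mL
Rate = 42854.4 mcg/hr ÷ 113.8889 mcg/mL = 376.2825 mL/hr
Volume infused so far = 376.2825 mL/hr × 0.4 hr = 150.513 mL
Volume remaining = 360 − 150.513 = 209.487 mL
New rate:
Dose = 0.33 mcg/kg/min × 111.6 kg = 36.828 mcg/min
36.828 mcg/min × 60 min/hr = 2209.68 mcg/hr
Rate = 2209.68 mcg/hr ÷ 113.8889 mcg/mL = 19.40207 mL/hr
Time remaining = 209.487 mL ÷ 19.40207 mL/hr = 10.79715 hr

10.8 hours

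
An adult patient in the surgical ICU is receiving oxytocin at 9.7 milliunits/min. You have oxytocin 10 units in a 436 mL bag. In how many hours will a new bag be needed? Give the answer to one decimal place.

9.7 milliunits/min × 60 min/hr = 582 milliunits/hr
Concentration = 10 units ÷ 436 mL = 0.02293578 units/mL = 22.93578 milliunits/mL
Rate = 582 milliunits/hr ÷ 22.93578 milliunits/mL = 25.3752 mL/hr
Duration = 436 mL ÷ 25.3752 mL/hr = 17.18213 hr

17.2 hours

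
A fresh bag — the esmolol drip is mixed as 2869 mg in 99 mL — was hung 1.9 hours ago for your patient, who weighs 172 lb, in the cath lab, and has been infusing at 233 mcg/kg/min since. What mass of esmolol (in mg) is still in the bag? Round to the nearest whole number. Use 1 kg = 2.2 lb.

Weight = 172 lb ÷ 2.2 lb/kg = 78.18182 kg
Dose = 233 mcg/kg/min × 78.18182 kg = 18216.36 mcg/min
18216.36 mcg/min × 60 min/hr = 1092982 mcg/hr
Concentration = 2869 mg ÷ 99 mL = 28.9798 mg/mL = 28979.8 mcg/mL
Rate = 1092982 mcg/hr ÷ 28979.8 mcg/mL = 37.7153 mL/hr
Volume infused = 37.7153 mL/hr × 1.9 hr = 71.65907 mL
Volume remaining = 99 − 71.65907 = 27.34093 mL
Drug remaining = 27.34093 mL × 28979.8 mcg/mL = 792334.5 mcg = 792.3345 mg

792 mg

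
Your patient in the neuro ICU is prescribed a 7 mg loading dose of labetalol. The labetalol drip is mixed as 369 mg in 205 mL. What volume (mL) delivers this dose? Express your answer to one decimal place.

Concentration = 369 mg ÷ 205 mL = 1.8 mg/mL
Volume = 7 mg ÷ 1.8 mg/mL = 3.888889 mL

3.9 mL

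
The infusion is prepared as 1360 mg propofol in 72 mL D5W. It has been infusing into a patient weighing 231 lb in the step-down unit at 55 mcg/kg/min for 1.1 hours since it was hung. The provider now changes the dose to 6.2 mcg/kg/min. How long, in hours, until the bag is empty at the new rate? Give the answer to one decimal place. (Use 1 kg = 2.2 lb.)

Initial rate:
Weight = 231 lb ÷ 2.2 lb/kg = 105 kg
Dose = 55 mcg/kg/min × 105 kg = 5775 mcg/min
5775 mcg/min × 60 min/hr = 346500 mcg/hr
Concentration = 1360 mg ÷ 72 mL = 18.88889 mg/mL = 18888.89 mcg/mL
Rate = 346500 mcg/hr ÷ 18888.89 mcg/mL = 18.34412 mL/hr
Volume infused so far = 18.34412 mL/hr × 1.1 hr = 20.17853 mL
Volume remaining = 72 − 20.17853 = 51.82147 mL
New rate:
Dose = 6.2 mcg/kg/min × 105 kg = 651 mcg/min
651 mcg/min × 60 min/hr = 39060 mcg/hr
Rate = 39060 mcg/hr ÷ 18888.89 mcg/mL = 2.067882 mL/hr
Time remaining = 51.82147 mL ÷ 2.067882 mL/hr = 25.06016 hr

25.1 hours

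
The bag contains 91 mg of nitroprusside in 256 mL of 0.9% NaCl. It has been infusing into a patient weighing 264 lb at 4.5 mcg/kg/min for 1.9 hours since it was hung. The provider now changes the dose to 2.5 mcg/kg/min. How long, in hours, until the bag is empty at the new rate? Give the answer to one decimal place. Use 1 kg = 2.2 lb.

1.6 hours

Initial rate:
Weight = 264 lb ÷ 2.2 lb/kg = 120 kg
Dose = 4.5 mcg/kg/min × 120 kg = 540 mcg/min
540 mcg/min × 60 min/hr = 32400 mcg/hr
Concentration = 91 mg ÷ 256 mL = 0.3554688 mg/mL = 355.4688 mcg/mL
Rate = 32400 mcg/hr ÷ 355.4688 mcg/mL = 91.14725 mL/hr
Volume infused so far = 91.14725 mL/hr × 1.9 hr = 173.1798 mL
Volume remaining = 256 − 173.1798 = 82.82022 mL
New rate:
Dose = 2.5 mcg/kg/min × 120 kg = 300 mcg/min
300 mcg/min × 60 min/hr = 18000 mcg/hr
Rate = 18000 mcg/hr ÷ 355.4688 mcg/mL = 50.63736 mL/hr
Time remaining = 82.82022 mL ÷ 50.63736 mL/hr = 1.635556 hr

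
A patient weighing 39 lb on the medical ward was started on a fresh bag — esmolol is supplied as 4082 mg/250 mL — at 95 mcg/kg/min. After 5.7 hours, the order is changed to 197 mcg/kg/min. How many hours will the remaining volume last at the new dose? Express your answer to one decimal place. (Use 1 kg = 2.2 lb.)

16.7 hours

Initial rate:
Weight = 39 lb ÷ 2.2 lb/kg = 17.72727 kg
Dose = 95 mcg/kg/min × 17.72727 kg = 1684.091 mcg/min
1684.091 mcg/min × 60 min/hr = 101045.5 mcg/hr
Concentration = 4082 mg ÷ 250 mL = 16.328 mg/mL = 16328 mcg/mL
Rate = 101045.5 mcg/hr ÷ 16328 mcg/mL = 6.188477 mL/hr
Volume infused so far = 6.188477 mL/hr × 5.7 hr = 35.27432 mL
Volume remaining = 250 − 35.27432 = 214.7257 mL
New rate:
Dose = 197 mcg/kg/min × 17.72727 kg = 3492.273 mcg/min
3492.273 mcg/min × 60 min/hr = 209536.4 mcg/hr
Rate = 209536.4 mcg/hr ÷ 16328 mcg/mL = 12.83295 mL/hr
Time remaining = 214.7257 mL ÷ 12.83295 mL/hr = 16.73237 hr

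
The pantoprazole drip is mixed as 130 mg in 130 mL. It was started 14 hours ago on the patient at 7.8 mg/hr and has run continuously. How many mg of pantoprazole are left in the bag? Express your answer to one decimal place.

20.8 mg

Concentration = 130 mg ÷ 130 mL = 1 mg/mL
Rate = 7.8 mg/hr ÷ 1 mg/mL = 7.8 mL/hr
Volume infused = 7.8 mL/hr × 14 hr = 109.2 mL
Volume remaining = 130 − 109.2 = 20.8 mL
Drug remaining = 20.8 mL × 1 mg/mL = 20.8 mg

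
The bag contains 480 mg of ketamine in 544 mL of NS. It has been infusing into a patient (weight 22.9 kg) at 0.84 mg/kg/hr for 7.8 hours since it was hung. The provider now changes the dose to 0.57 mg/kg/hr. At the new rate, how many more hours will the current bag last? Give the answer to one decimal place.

Initial rate:
Dose = 0.84 mg/kg/hr × 22.9 kg = 19.236 mg/hr
Concentration = 480 mg ÷ 544 mL = 0.8823529 mg/mL
Rate = 19.236 mg/hr ÷ 0.8823529 mg/mL = 21.8008 mL/hr
Volume infused so far = 21.8008 mL/hr × 7.8 hr = 170.0462 mL
Volume remaining = 544 − 170.0462 = 373.9538 mL
New rate:
Dose = 0.57 mg/kg/hr × 22.9 kg = 13.053 mg/hr
Rate = 13.053 mg/hr ÷ 0.8823529 mg/mL = 14.7934 mL/hr
Time remaining = 373.9538 mL ÷ 14.7934 mL/hr = 25.27842 hr

25.3 hours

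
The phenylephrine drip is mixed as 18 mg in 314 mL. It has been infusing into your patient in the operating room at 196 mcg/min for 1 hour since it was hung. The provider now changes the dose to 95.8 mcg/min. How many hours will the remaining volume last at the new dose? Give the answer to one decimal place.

1.1 hours

Initial rate:
196 mcg/min × 60 min/hr = 11760 mcg/hr
Concentration = 18 mg ÷ 314 mL = 0.05732484 mg/mL = 57.32484 mcg/mL
Rate = 11760 mcg/hr ÷ 57.32484 mcg/mL = 205.1467 mL/hr
Volume infused so far = 205.1467 mL/hr × 1 hr = 205.1467 mL
Volume remaining = 314 − 205.1467 = 108.8533 mL
New rate:
95.8 mcg/min × 60 min/hr = 5748 mcg/hr
Rate = 5748 mcg/hr ÷ 57.32484 mcg/mL = 100.2707 mL/hr
Time remaining = 108.8533 mL ÷ 100.2707 mL/hr = 1.085595 hr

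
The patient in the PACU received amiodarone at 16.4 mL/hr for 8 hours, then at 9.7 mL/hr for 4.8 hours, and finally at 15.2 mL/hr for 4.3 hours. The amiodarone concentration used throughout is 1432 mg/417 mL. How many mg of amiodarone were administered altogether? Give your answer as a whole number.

Concentration = 1432 mg ÷ 417 mL = 3.434053 mg/mL
Stage 1: 16.4 mL/hr × 8 hr = 131.2 mL → 131.2 mL × 3.434053 mg/mL = 450.5477 mg
Stage 2: 9.7 mL/hr × 4.8 hr = 46.56 mL → 46.56 mL × 3.434053 mg/mL = 159.8895 mg
Stage 3: 15.2 mL/hr × 4.3 hr = 65.36 mL → 65.36 mL × 3.434053 mg/mL = 224.4497 mg
Total = 450.5477 + 159.8895 + 224.4497 = 834.8869 mg

835 mg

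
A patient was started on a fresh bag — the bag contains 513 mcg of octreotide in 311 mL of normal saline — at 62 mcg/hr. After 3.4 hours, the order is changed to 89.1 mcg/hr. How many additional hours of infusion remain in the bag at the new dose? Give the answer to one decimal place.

Initial rate:
Concentration = 513 mcg ÷ 311 mL = 1.649518 mcg/mL
Rate = 62 mcg/hr ÷ 1.649518 mcg/mL = 37.58674 mL/hr
Volume infused so far = 37.58674 mL/hr × 3.4 hr = 127.7949 mL
Volume remaining = 311 − 127.7949 = 183.2051 mL
New rate:
Rate = 89.1 mcg/hr ÷ 1.649518 mcg/mL = 54.01579 mL/hr
Time remaining = 183.2051 mL ÷ 54.01579 mL/hr = 3.391695 hr

3.4 hours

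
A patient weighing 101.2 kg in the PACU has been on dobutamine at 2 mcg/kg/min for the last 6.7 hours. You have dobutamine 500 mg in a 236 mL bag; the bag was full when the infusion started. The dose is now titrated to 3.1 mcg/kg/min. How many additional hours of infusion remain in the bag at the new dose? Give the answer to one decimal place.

Initial rate:
Dose = 2 mcg/kg/min × 101.2 kg = 202.4 mcg/min
202.4 mcg/min × 60 min/hr = 12144 mcg/hr
Concentration = 500 mg ÷ 236 mL = 2.118644 mg/mL = 2118.644 mcg/mL
Rate = 12144 mcg/hr ÷ 2118.644 mcg/mL = 5.731968 mL/hr
Volume infused so far = 5.731968 mL/hr × 6.7 hr = 38.40419 mL
Volume remaining = 236 − 38.40419 = 197.5958 mL
New rate:
Dose = 3.1 mcg/kg/min × 101.2 kg = 313.72 mcg/min
313.72 mcg/min × 60 min/hr = 18823.2 mcg/hr
Rate = 18823.2 mcg/hr ÷ 2118.644 mcg/mL = 8.88455 mL/hr
Time remaining = 197.5958 mL ÷ 8.88455 mL/hr = 22.24038 hr

22.2 hours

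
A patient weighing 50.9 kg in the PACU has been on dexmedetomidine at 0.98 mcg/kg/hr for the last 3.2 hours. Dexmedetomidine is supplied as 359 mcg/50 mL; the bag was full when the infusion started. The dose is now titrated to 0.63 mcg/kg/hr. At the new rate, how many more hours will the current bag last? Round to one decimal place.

6.2 hours

Initial rate:
Dose = 0.98 mcg/kg/hr × 50.9 kg = 49.882 mcg/hr
Concentration = 359 mcg ÷ 50 mL = 7.18 mcg/mL
Rate = 49.882 mcg/hr ÷ 7.18 mcg/mL = 6.947354 mL/hr
Volume infused so far = 6.947354 mL/hr × 3.2 hr = 22.23153 mL
Volume remaining = 50 − 22.23153 = 27.76847 mL
New rate:
Dose = 0.63 mcg/kg/hr × 50.9 kg = 32.067 mcg/hr
Rate = 32.067 mcg/hr ÷ 7.18 mcg/mL = 4.466156 mL/hr
Time remaining = 27.76847 mL ÷ 4.466156 mL/hr = 6.217532 hr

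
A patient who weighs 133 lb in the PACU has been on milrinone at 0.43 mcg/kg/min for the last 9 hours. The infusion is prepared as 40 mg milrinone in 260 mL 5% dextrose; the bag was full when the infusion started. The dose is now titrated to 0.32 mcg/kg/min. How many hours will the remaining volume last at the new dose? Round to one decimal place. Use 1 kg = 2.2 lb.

Initial rate:
Weight = 133 lb ÷ 2.2 lb/kg = 60.45455 kg
Dose = 0.43 mcg/kg/min × 60.45455 kg = 25.99545 mcg/min
25.99545 mcg/min × 60 min/hr = 1559.727 mcg/hr
Concentration = 40 mg ÷ 260 mL = 0.1538462 mg/mL = 153.8462 mcg/mL
Rate = 1559.727 mcg/hr ÷ 153.8462 mcg/mL = 10.13823 mL/hr
Volume infused so far = 10.13823 mL/hr × 9 hr = 91.24405 mL
Volume remaining = 260 − 91.24405 = 168.756 mL
New rate:
Dose = 0.32 mcg/kg/min × 60.45455 kg = 19.34545 mcg/min
19.34545 mcg/min × 60 min/hr = 1160.727 mcg/hr
Rate = 1160.727 mcg/hr ÷ 153.8462 mcg/mL = 7.544727 mL/hr
Time remaining = 168.756 mL ÷ 7.544727 mL/hr = 22.3674 hr

22.4 hours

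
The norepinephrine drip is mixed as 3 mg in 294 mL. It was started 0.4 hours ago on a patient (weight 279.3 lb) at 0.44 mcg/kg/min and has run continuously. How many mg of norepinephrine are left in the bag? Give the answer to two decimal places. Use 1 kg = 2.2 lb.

1.66 mg

Weight = 279.3 lb ÷ 2.2 lb/kg = 126.9545 kg
Dose = 0.44 mcg/kg/min × 126.9545 kg = 55.86 mcg/min
55.86 mcg/min × 60 min/hr = 3351.6 mcg/hr
Concentration = 3 mg ÷ 294 mL = 0.01020408 mg/mL = 10.20408 mcg/mL
Rate = 3351.6 mcg/hr ÷ 10.20408 mcg/mL = 328.4568 mL/hr
Volume infused = 328.4568 mL/hr × 0.4 hr = 131.3827 mL
Volume remaining = 294 − 131.3827 = 162.6173 mL
Drug remaining = 162.6173 mL × 10.20408 mcg/mL = 1659.36 mcg = 1.65936 mg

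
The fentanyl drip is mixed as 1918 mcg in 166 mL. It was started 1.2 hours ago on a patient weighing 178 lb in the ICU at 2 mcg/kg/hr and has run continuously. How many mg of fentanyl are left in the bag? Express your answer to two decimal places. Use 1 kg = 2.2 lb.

1.72 mg

Weight = 178 lb ÷ 2.2 lb/kg = 80.90909 kg
Dose = 2 mcg/kg/hr × 80.90909 kg = 161.8182 mcg/hr
Concentration = 1918 mcg ÷ 166 mL = 11.55422 mcg/mL
Rate = 161.8182 mcg/hr ÷ 11.55422 mcg/mL = 14.00512 mL/hr
Volume infused = 14.00512 mL/hr × 1.2 hr = 16.80614 mL
Volume remaining = 166 − 16.80614 = 149.1939 mL
Drug remaining = 149.1939 mL × 11.55422 mcg/mL = 1723.818 mcg = 1.723818 mg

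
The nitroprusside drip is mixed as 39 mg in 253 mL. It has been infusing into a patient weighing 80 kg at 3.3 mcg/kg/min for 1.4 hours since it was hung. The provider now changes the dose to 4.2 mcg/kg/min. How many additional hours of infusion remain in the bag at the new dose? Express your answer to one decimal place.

0.8 hours

Initial rate:
Dose = 3.3 mcg/kg/min × 80 kg = 264 mcg/min
264 mcg/min × 60 min/hr = 15840 mcg/hr
Concentration = 39 mg ÷ 253 mL = 0.1541502 mg/mL = 154.1502 mcg/mL
Rate = 15840 mcg/hr ÷ 154.1502 mcg/mL = 102.7569 mL/hr
Volume infused so far = 102.7569 mL/hr × 1.4 hr = 143.8597 mL
Volume remaining = 253 − 143.8597 = 109.1403 mL
New rate:
Dose = 4.2 mcg/kg/min × 80 kg = 336 mcg/min
336 mcg/min × 60 min/hr = 20160 mcg/hr
Rate = 20160 mcg/hr ÷ 154.1502 mcg/mL = 130.7815 mL/hr
Time remaining = 109.1403 mL ÷ 130.7815 mL/hr = 0.8345238 hr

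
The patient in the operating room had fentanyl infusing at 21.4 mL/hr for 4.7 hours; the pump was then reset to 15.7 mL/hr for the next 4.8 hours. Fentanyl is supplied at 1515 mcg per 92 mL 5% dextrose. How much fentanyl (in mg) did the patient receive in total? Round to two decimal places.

2.90 mg

Concentration = 1515 mcg ÷ 92 mL = 16.46739 mcg/mL
Stage 1: 21.4 mL/hr × 4.7 hr = 100.58 mL → 100.58 mL × 16.46739 mcg/mL = 1656.29 mcg
Stage 2: 15.7 mL/hr × 4.8 hr = 75.36 mL → 75.36 mL × 16.46739 mcg/mL = 1240.983 mcg
Total = 1656.29 + 1240.983 = 2897.273 mcg = 2.897273 mg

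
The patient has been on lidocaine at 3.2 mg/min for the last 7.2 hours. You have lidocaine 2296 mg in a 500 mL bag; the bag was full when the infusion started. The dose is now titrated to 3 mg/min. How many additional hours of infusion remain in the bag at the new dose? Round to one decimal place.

Initial rate:
3.2 mg/min × 60 min/hr = 192 mg/hr
Concentration = 2296 mg ÷ 500 mL = 4.592 mg/mL
Rate = 192 mg/hr ÷ 4.592 mg/mL = 41.81185 mL/hr
Volume infused so far = 41.81185 mL/hr × 7.2 hr = 301.0453 mL
Volume remaining = 500 − 301.0453 = 198.9547 mL
New rate:
3 mg/min × 60 min/hr = 180 mg/hr
Rate = 180 mg/hr ÷ 4.592 mg/mL = 39.19861 mL/hr
Time remaining = 198.9547 mL ÷ 39.19861 mL/hr = 5.075556 hr

5.1 hours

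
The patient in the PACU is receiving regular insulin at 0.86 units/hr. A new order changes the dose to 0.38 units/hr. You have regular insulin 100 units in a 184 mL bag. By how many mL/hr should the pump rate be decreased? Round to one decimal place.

At the current dose:
Concentration = 100 units ÷ 184 mL = 0.5434783 units/mL
Rate = 0.86 units/hr ÷ 0.5434783 units/mL = 1.5824 mL/hr
At the new dose:
Rate = 0.38 units/hr ÷ 0.5434783 units/mL = 0.6992 mL/hr
Change = 0.6992 − 1.5824 = -0.8832 mL/hr → 0.8832 mL/hr decrease

0.9 mL/hr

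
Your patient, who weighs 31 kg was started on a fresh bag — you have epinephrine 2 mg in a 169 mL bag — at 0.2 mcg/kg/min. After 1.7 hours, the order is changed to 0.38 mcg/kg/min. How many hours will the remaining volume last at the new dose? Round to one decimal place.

Initial rate:
Dose = 0.2 mcg/kg/min × 31 kg = 6.2 mcg/min
6.2 mcg/min × 60 min/hr = 372 mcg/hr
Concentration = 2 mg ÷ 169 mL = 0.01183432 mg/mL = 11.83432 mcg/mL
Rate = 372 mcg/hr ÷ 11.83432 mcg/mL = 31.434 mL/hr
Volume infused so far = 31.434 mL/hr × 1.7 hr = 53.4378 mL
Volume remaining = 169 − 53.4378 = 115.5622 mL
New rate:
Dose = 0.38 mcg/kg/min × 31 kg = 11.78 mcg/min
11.78 mcg/min × 60 min/hr = 706.8 mcg/hr
Rate = 706.8 mcg/hr ÷ 11.83432 mcg/mL = 59.7246 mL/hr
Time remaining = 115.5622 mL ÷ 59.7246 mL/hr = 1.934918 hr

1.9 hours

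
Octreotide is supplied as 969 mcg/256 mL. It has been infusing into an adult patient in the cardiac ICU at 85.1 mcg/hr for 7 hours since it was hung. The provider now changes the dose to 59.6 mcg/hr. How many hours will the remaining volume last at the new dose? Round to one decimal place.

6.3 hours

Initial rate:
Concentration = 969 mcg ÷ 256 mL = 3.785156 mcg/mL
Rate = 85.1 mcg/hr ÷ 3.785156 mcg/mL = 22.48256 mL/hr
Volume infused so far = 22.48256 mL/hr × 7 hr = 157.3779 mL
Volume remaining = 256 − 157.3779 = 98.62208 mL
New rate:
Rate = 59.6 mcg/hr ÷ 3.785156 mcg/mL = 15.74572 mL/hr
Time remaining = 98.62208 mL ÷ 15.74572 mL/hr = 6.263423 hr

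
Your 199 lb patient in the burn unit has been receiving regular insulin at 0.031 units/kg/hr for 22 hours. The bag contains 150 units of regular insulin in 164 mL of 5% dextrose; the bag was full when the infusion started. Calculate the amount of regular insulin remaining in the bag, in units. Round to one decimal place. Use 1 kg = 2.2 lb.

88.3 units

Weight = 199 lb ÷ 2.2 lb/kg = 90.45455 kg
Dose = 0.031 units/kg/hr × 90.45455 kg = 2.804091 units/hr
Concentration = 150 units ÷ 164 mL = 0.9146341 units/mL
Rate = 2.804091 units/hr ÷ 0.9146341 units/mL = 3.065806 mL/hr
Volume infused = 3.065806 mL/hr × 22 hr = 67.44773 mL
Volume remaining = 164 − 67.44773 = 96.55227 mL
Drug remaining = 96.55227 mL × 0.9146341 units/mL = 88.31 units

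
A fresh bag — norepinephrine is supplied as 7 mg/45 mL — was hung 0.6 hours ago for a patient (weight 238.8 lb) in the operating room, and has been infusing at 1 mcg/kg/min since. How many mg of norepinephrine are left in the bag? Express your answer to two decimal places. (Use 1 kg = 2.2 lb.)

Weight = 238.8 lb ÷ 2.2 lb/kg = 108.5455 kg
Dose = 1 mcg/kg/min × 108.5455 kg = 108.5455 mcg/min
108.5455 mcg/min × 60 min/hr = 6512.727 mcg/hr
Concentration = 7 mg ÷ 45 mL = 0.1555556 mg/mL = 155.5556 mcg/mL
Rate = 6512.727 mcg/hr ÷ 155.5556 mcg/mL = 41.86753 mL/hr
Volume infused = 41.86753 mL/hr × 0.6 hr = 25.12052 mL
Volume remaining = 45 − 25.12052 = 19.87948 mL
Drug remaining = 19.87948 mL × 155.5556 mcg/mL = 3092.364 mcg = 3.092364 mg

3.09 mg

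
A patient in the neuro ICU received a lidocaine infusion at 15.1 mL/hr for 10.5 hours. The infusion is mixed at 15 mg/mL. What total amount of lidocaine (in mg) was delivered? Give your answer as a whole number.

2378 mg

Drug rate = 15.1 mL/hr × 15 mg/mL = 226.5 mg/hr
Total = 226.5 mg/hr × 10.5 hr = 2378.25 mg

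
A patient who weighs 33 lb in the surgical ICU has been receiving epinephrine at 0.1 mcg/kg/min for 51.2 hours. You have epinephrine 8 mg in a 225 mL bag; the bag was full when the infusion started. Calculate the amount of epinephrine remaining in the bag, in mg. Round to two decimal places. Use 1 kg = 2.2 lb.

3.39 mg

Weight = 33 lb ÷ 2.2 lb/kg = 15 kg
Dose = 0.1 mcg/kg/min × 15 kg = 1.5 mcg/min
1.5 mcg/min × 60 min/hr = 90 mcg/hr
Concentration = 8 mg ÷ 225 mL = 0.03555556 mg/mL = 35.55556 mcg/mL
Rate = 90 mcg/hr ÷ 35.55556 mcg/mL = 2.53125 mL/hr
Volume infused = 2.53125 mL/hr × 51.2 hr = 129.6 mL
Volume remaining = 225 − 129.6 = 95.4 mL
Drug remaining = 95.4 mL × 35.55556 mcg/mL = 3392 mcg = 3.392 mg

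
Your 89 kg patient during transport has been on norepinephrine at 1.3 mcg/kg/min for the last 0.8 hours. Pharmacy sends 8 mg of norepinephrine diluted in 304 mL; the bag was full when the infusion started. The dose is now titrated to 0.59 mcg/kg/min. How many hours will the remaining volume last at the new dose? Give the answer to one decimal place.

0.8 hours

Initial rate:
Dose = 1.3 mcg/kg/min × 89 kg = 115.7 mcg/min
115.7 mcg/min × 60 min/hr = 6942 mcg/hr
Concentration = 8 mg ÷ 304 mL = 0.02631579 mg/mL = 26.31579 mcg/mL
Rate = 6942 mcg/hr ÷ 26.31579 mcg/mL = 263.796 mL/hr
Volume infused so far = 263.796 mL/hr × 0.8 hr = 211.0368 mL
Volume remaining = 304 − 211.0368 = 92.9632 mL
New rate:
Dose = 0.59 mcg/kg/min × 89 kg = 52.51 mcg/min
52.51 mcg/min × 60 min/hr = 3150.6 mcg/hr
Rate = 3150.6 mcg/hr ÷ 26.31579 mcg/mL = 119.7228 mL/hr
Time remaining = 92.9632 mL ÷ 119.7228 mL/hr = 0.776487 hr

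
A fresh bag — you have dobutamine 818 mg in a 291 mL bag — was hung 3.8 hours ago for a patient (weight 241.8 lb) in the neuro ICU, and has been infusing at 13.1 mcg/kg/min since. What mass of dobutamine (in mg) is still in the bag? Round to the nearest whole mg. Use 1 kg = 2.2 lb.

Weight = 241.8 lb ÷ 2.2 lb/kg = 109.9091 kg
Dose = 13.1 mcg/kg/min × 109.9091 kg = 1439.809 mcg/min
1439.809 mcg/min × 60 min/hr = 86388.55 mcg/hr
Concentration = 818 mg ÷ 291 mL = 2.810997 mg/mL = 2810.997 mcg/mL
Rate = 86388.55 mcg/hr ÷ 2810.997 mcg/mL = 30.73236 mL/hr
Volume infused = 30.73236 mL/hr × 3.8 hr = 116.783 mL
Volume remaining = 291 − 116.783 = 174.217 mL
Drug remaining = 174.217 mL × 2810.997 mcg/mL = 489723.5 mcg = 489.7235 mg

490 mg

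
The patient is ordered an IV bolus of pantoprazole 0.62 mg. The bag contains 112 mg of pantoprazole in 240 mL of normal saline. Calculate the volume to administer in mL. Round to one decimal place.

Concentration = 112 mg ÷ 240 mL = 0.4666667 mg/mL
Volume = 0.62 mg ÷ 0.4666667 mg/mL = 1.328571 mL

1.3 mL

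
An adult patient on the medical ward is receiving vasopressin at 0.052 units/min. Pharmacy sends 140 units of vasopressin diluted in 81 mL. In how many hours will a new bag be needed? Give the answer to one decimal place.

0.052 units/min × 60 min/hr = 3.12 units/hr
Concentration = 140 units ÷ 81 mL = 1.728395 units/mL
Rate = 3.12 units/hr ÷ 1.728395 units/mL = 1.805143 mL/hr
Duration = 81 mL ÷ 1.805143 mL/hr = 44.87179 hr

44.9 hours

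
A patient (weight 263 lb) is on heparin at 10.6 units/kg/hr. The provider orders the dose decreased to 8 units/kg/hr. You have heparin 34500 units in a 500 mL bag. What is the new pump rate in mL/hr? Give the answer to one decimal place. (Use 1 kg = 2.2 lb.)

Weight = 263 lb ÷ 2.2 lb/kg = 119.5455 kg
Dose = 8 units/kg/hr × 119.5455 kg = 956.3636 units/hr
Concentration = 34500 units ÷ 500 mL = 69 units/mL
Rate = 956.3636 units/hr ÷ 69 units/mL = 13.86034 mL/hr

13.9 mL/hr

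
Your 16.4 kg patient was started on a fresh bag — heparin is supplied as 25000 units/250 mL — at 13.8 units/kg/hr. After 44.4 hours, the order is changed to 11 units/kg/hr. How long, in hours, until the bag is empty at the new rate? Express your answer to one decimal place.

Initial rate:
Dose = 13.8 units/kg/hr × 16.4 kg = 226.32 units/hr
Concentration = 25000 units ÷ 250 mL = 100 units/mL
Rate = 226.32 units/hr ÷ 100 units/mL = 2.2632 mL/hr
Volume infused so far = 2.2632 mL/hr × 44.4 hr = 100.4861 mL
Volume remaining = 250 − 100.4861 = 149.5139 mL
New rate:
Dose = 11 units/kg/hr × 16.4 kg = 180.4 units/hr
Rate = 180.4 units/hr ÷ 100 units/mL = 1.804 mL/hr
Time remaining = 149.5139 mL ÷ 1.804 mL/hr = 82.87911 hr

82.9 hours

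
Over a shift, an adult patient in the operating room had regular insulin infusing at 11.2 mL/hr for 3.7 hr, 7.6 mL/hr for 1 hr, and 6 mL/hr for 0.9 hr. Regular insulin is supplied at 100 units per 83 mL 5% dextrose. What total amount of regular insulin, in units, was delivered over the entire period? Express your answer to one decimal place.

Concentration = 100 units ÷ 83 mL = 1.204819 units/mL
Stage 1: 11.2 mL/hr × 3.7 hr = 41.44 mL → 41.44 mL × 1.204819 units/mL = 49.92771 units
Stage 2: 7.6 mL/hr × 1 hr = 7.6 mL → 7.6 mL × 1.204819 units/mL = 9.156627 units
Stage 3: 6 mL/hr × 0.9 hr = 5.4 mL → 5.4 mL × 1.204819 units/mL = 6.506024 units
Total = 49.92771 + 9.156627 + 6.506024 = 65.59036 units

65.6 units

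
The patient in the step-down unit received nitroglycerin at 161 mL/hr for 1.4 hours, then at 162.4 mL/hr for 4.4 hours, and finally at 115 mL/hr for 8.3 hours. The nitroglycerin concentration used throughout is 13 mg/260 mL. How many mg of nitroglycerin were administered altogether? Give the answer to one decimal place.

94.7 mg

Concentration = 13 mg ÷ 260 mL = 0.05 mg/mL
Stage 1: 161 mL/hr × 1.4 hr = 225.4 mL → 225.4 mL × 0.05 mg/mL = 11.27 mg
Stage 2: 162.4 mL/hr × 4.4 hr = 714.56 mL → 714.56 mL × 0.05 mg/mL = 35.728 mg
Stage 3: 115 mL/hr × 8.3 hr = 954.5 mL → 954.5 mL × 0.05 mg/mL = 47.725 mg
Total = 11.27 + 35.728 + 47.725 = 94.723 mg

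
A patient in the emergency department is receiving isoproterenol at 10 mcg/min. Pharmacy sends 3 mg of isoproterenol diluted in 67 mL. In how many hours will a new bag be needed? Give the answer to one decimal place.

5.0 hours

10 mcg/min × 60 min/hr = 600 mcg/hr
Concentration = 3 mg ÷ 67 mL = 0.04477612 mg/mL = 44.77612 mcg/mL
Rate = 600 mcg/hr ÷ 44.77612 mcg/mL = 13.4 mL/hr
Duration = 67 mL ÷ 13.4 mL/hr = 5 hr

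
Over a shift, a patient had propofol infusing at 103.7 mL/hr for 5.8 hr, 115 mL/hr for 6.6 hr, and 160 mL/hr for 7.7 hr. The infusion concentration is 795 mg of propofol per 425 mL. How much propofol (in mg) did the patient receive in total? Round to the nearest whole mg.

Concentration = 795 mg ÷ 425 mL = 1.870588 mg/mL
Stage 1: 103.7 mL/hr × 5.8 hr = 601.46 mL → 601.46 mL × 1.870588 mg/mL = 1125.084 mg
Stage 2: 115 mL/hr × 6.6 hr = 759 mL → 759 mL × 1.870588 mg/mL = 1419.776 mg
Stage 3: 160 mL/hr × 7.7 hr = 1232 mL → 1232 mL × 1.870588 mg/mL = 2304.565 mg
Total = 1125.084 + 1419.776 + 2304.565 = 4849.425 mg

4849 mg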